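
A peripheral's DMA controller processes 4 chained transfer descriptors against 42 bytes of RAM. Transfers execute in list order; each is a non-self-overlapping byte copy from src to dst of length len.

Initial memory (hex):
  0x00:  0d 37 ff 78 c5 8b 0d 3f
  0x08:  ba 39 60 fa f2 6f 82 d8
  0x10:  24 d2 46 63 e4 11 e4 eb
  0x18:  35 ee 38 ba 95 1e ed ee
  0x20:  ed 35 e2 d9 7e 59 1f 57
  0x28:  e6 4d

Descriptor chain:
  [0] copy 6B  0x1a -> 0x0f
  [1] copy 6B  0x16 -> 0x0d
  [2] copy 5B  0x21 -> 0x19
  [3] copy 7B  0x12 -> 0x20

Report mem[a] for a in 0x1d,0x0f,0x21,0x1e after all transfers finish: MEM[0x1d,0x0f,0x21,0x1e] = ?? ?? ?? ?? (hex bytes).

[0] 0x1a->0x0f len=6 : 38 ba 95 1e ed ee
[1] 0x16->0x0d len=6 : e4 eb 35 ee 38 ba
[2] 0x21->0x19 len=5 : 35 e2 d9 7e 59
[3] 0x12->0x20 len=7 : ba ed ee 11 e4 eb 35
query mem[0x1d]=0x59, mem[0x0f]=0x35, mem[0x21]=0xed, mem[0x1e]=0xed

MEM[0x1d,0x0f,0x21,0x1e] = 59 35 ed ed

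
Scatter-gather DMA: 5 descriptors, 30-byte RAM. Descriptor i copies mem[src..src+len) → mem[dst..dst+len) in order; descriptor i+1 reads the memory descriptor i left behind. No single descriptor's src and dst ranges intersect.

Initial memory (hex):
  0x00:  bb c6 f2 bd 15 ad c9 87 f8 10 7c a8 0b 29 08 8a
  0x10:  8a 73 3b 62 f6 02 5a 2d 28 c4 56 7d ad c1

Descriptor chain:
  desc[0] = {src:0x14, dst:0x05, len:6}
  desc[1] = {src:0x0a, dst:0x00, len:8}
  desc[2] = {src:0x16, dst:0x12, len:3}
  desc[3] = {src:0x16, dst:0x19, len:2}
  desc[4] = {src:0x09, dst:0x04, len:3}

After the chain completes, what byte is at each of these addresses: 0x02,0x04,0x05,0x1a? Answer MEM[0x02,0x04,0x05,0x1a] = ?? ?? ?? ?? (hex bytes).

D0: mem[0x05..0x0a] <- [f6 02 5a 2d 28 c4]
D1: mem[0x00..0x07] <- [c4 a8 0b 29 08 8a 8a 73]
D2: mem[0x12..0x14] <- [5a 2d 28]
D3: mem[0x19..0x1a] <- [5a 2d]
D4: mem[0x04..0x06] <- [28 c4 a8]
query mem[0x02]=0x0b, mem[0x04]=0x28, mem[0x05]=0xc4, mem[0x1a]=0x2d

MEM[0x02,0x04,0x05,0x1a] = 0b 28 c4 2d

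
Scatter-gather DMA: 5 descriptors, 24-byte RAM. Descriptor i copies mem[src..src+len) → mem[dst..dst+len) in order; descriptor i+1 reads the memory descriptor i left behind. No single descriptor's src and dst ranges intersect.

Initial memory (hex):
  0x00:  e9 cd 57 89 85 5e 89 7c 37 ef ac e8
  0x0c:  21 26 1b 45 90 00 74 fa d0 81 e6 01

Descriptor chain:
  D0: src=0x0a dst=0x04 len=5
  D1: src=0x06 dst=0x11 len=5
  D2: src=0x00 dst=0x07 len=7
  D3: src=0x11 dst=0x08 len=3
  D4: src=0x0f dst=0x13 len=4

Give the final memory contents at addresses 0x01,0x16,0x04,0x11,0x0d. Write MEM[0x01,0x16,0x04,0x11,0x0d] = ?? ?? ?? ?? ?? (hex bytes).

  after D0: wrote 5B at 0x04 = ace821261b
  after D1: wrote 5B at 0x11 = 21261befac
  after D2: wrote 7B at 0x07 = e9cd5789ace821
  after D3: wrote 3B at 0x08 = 21261b
  after D4: wrote 4B at 0x13 = 45902126
query mem[0x01]=0xcd, mem[0x16]=0x26, mem[0x04]=0xac, mem[0x11]=0x21, mem[0x0d]=0x21

MEM[0x01,0x16,0x04,0x11,0x0d] = cd 26 ac 21 21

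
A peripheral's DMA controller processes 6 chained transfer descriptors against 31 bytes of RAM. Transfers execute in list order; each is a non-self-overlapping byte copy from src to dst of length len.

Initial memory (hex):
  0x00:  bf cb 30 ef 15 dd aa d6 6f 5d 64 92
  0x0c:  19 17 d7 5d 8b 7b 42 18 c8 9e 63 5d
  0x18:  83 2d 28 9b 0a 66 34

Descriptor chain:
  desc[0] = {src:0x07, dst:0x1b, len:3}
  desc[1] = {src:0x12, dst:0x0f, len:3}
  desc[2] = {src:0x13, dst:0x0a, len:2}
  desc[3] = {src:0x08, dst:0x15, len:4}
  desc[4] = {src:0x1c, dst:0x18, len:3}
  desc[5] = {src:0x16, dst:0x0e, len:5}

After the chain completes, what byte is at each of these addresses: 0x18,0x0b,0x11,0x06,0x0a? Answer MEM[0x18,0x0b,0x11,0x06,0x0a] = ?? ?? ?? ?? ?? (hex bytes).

D0: mem[0x1b..0x1d] <- [d6 6f 5d]
D1: mem[0x0f..0x11] <- [42 18 c8]
D2: mem[0x0a..0x0b] <- [18 c8]
D3: mem[0x15..0x18] <- [6f 5d 18 c8]
D4: mem[0x18..0x1a] <- [6f 5d 34]
D5: mem[0x0e..0x12] <- [5d 18 6f 5d 34]
query mem[0x18]=0x6f, mem[0x0b]=0xc8, mem[0x11]=0x5d, mem[0x06]=0xaa, mem[0x0a]=0x18

MEM[0x18,0x0b,0x11,0x06,0x0a] = 6f c8 5d aa 18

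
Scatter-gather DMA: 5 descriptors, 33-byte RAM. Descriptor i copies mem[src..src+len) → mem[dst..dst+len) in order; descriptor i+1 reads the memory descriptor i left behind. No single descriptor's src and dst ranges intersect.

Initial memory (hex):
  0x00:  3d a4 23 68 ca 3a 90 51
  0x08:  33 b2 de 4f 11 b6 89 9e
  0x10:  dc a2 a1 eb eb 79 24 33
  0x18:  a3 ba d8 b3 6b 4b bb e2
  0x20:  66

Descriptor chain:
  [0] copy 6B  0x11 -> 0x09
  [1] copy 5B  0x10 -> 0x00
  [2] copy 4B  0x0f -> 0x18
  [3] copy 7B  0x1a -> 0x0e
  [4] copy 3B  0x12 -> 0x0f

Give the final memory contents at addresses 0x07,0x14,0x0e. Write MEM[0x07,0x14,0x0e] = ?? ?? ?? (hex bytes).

[0] 0x11->0x09 len=6 : a2 a1 eb eb 79 24
[1] 0x10->0x00 len=5 : dc a2 a1 eb eb
[2] 0x0f->0x18 len=4 : 9e dc a2 a1
[3] 0x1a->0x0e len=7 : a2 a1 6b 4b bb e2 66
[4] 0x12->0x0f len=3 : bb e2 66
query mem[0x07]=0x51, mem[0x14]=0x66, mem[0x0e]=0xa2

MEM[0x07,0x14,0x0e] = 51 66 a2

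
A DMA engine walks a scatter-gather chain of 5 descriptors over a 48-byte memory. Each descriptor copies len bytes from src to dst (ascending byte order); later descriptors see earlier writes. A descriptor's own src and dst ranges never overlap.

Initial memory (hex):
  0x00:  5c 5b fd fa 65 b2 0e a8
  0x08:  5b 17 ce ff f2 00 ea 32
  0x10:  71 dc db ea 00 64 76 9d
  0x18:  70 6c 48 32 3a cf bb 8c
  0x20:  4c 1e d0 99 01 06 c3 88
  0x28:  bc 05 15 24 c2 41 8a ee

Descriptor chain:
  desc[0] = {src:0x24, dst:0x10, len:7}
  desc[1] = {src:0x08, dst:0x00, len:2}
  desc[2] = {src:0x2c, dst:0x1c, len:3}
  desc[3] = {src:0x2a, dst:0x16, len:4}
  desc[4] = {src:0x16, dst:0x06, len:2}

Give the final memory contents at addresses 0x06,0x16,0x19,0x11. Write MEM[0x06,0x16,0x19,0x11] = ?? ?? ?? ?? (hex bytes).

  after D0: wrote 7B at 0x10 = 0106c388bc0515
  after D1: wrote 2B at 0x00 = 5b17
  after D2: wrote 3B at 0x1c = c2418a
  after D3: wrote 4B at 0x16 = 1524c241
  after D4: wrote 2B at 0x06 = 1524
query mem[0x06]=0x15, mem[0x16]=0x15, mem[0x19]=0x41, mem[0x11]=0x06

MEM[0x06,0x16,0x19,0x11] = 15 15 41 06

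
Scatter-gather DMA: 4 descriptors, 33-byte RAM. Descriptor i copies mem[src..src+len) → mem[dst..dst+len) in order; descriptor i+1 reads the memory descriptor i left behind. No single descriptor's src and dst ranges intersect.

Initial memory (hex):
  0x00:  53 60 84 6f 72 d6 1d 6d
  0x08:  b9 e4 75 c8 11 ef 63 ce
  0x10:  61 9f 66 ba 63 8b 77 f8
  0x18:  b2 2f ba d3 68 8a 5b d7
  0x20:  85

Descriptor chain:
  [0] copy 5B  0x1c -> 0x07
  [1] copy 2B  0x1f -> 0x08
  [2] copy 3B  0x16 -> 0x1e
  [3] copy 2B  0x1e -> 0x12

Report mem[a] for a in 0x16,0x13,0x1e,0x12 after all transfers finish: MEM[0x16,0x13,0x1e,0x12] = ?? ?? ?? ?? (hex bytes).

[0] 0x1c->0x07 len=5 : 68 8a 5b d7 85
[1] 0x1f->0x08 len=2 : d7 85
[2] 0x16->0x1e len=3 : 77 f8 b2
[3] 0x1e->0x12 len=2 : 77 f8
query mem[0x16]=0x77, mem[0x13]=0xf8, mem[0x1e]=0x77, mem[0x12]=0x77

MEM[0x16,0x13,0x1e,0x12] = 77 f8 77 77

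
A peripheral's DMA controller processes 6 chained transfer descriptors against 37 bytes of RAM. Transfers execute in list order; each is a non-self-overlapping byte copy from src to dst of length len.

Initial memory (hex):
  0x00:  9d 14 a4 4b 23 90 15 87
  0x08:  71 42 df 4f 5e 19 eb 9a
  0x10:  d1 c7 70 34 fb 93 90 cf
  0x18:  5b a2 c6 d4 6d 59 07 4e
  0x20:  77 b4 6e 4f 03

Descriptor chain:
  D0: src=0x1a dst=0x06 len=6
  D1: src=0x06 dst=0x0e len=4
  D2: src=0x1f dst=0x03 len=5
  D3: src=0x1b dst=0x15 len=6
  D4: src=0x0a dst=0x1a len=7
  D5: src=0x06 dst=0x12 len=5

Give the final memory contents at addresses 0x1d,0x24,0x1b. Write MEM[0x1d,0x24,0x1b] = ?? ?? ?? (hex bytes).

MEM[0x1d,0x24,0x1b] = 19 03 4e

  after D0: wrote 6B at 0x06 = c6d46d59074e
  after D1: wrote 4B at 0x0e = c6d46d59
  after D2: wrote 5B at 0x03 = 4e77b46e4f
  after D3: wrote 6B at 0x15 = d46d59074e77
  after D4: wrote 7B at 0x1a = 074e5e19c6d46d
  after D5: wrote 5B at 0x12 = 6e4f6d5907
query mem[0x1d]=0x19, mem[0x24]=0x03, mem[0x1b]=0x4e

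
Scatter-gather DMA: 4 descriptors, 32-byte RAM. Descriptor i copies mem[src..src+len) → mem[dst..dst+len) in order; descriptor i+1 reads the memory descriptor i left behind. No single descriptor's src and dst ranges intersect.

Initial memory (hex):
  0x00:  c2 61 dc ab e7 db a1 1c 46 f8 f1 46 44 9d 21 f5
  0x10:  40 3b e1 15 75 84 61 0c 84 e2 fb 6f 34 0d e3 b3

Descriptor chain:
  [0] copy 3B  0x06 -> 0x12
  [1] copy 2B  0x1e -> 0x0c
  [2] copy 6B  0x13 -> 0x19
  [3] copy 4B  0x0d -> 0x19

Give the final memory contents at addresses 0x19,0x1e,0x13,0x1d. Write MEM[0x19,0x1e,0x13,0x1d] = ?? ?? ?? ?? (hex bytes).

MEM[0x19,0x1e,0x13,0x1d] = b3 84 1c 0c

D0: mem[0x12..0x14] <- [a1 1c 46]
D1: mem[0x0c..0x0d] <- [e3 b3]
D2: mem[0x19..0x1e] <- [1c 46 84 61 0c 84]
D3: mem[0x19..0x1c] <- [b3 21 f5 40]
query mem[0x19]=0xb3, mem[0x1e]=0x84, mem[0x13]=0x1c, mem[0x1d]=0x0c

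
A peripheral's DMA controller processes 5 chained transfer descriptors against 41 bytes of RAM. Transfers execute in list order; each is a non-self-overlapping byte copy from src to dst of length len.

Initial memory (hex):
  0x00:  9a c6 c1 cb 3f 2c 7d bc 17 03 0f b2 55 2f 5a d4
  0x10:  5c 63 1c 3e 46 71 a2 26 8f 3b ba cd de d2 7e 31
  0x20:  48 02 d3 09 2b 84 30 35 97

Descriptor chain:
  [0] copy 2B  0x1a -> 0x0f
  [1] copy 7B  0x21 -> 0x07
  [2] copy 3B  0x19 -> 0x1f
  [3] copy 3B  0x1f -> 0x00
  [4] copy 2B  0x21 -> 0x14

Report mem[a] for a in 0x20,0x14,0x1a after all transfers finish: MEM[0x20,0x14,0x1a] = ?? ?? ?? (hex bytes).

[0] 0x1a->0x0f len=2 : ba cd
[1] 0x21->0x07 len=7 : 02 d3 09 2b 84 30 35
[2] 0x19->0x1f len=3 : 3b ba cd
[3] 0x1f->0x00 len=3 : 3b ba cd
[4] 0x21->0x14 len=2 : cd d3
query mem[0x20]=0xba, mem[0x14]=0xcd, mem[0x1a]=0xba

MEM[0x20,0x14,0x1a] = ba cd ba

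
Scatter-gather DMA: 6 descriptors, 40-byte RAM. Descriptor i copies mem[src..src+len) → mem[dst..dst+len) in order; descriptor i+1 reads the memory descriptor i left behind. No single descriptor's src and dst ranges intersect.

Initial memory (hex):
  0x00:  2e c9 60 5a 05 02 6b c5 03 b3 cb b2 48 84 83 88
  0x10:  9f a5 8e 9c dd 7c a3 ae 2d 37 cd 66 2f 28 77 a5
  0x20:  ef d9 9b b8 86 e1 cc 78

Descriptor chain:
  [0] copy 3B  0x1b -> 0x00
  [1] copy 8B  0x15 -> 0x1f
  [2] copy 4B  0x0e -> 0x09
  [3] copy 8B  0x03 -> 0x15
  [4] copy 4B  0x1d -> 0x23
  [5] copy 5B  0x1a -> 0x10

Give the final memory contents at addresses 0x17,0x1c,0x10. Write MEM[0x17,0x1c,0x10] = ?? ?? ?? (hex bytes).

#0 dst[0x00+3] := {0x66,0x2f,0x28}
#1 dst[0x1f+8] := {0x7c,0xa3,0xae,0x2d,0x37,0xcd,0x66,0x2f}
#2 dst[0x09+4] := {0x83,0x88,0x9f,0xa5}
#3 dst[0x15+8] := {0x5a,0x05,0x02,0x6b,0xc5,0x03,0x83,0x88}
#4 dst[0x23+4] := {0x28,0x77,0x7c,0xa3}
#5 dst[0x10+5] := {0x03,0x83,0x88,0x28,0x77}
query mem[0x17]=0x02, mem[0x1c]=0x88, mem[0x10]=0x03

MEM[0x17,0x1c,0x10] = 02 88 03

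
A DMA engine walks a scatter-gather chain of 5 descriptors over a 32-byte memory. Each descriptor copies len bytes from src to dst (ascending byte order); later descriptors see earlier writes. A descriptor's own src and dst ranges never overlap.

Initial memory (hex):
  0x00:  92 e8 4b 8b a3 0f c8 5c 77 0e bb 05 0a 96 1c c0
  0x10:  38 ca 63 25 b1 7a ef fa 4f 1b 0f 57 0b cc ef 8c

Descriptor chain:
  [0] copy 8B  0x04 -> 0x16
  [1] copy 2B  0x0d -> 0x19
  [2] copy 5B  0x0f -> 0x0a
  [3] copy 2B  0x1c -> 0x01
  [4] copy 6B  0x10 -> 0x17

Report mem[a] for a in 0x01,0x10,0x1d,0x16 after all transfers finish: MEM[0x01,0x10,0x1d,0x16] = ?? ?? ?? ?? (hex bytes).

MEM[0x01,0x10,0x1d,0x16] = bb 38 05 a3

  after D0: wrote 8B at 0x16 = a30fc85c770ebb05
  after D1: wrote 2B at 0x19 = 961c
  after D2: wrote 5B at 0x0a = c038ca6325
  after D3: wrote 2B at 0x01 = bb05
  after D4: wrote 6B at 0x17 = 38ca6325b17a
query mem[0x01]=0xbb, mem[0x10]=0x38, mem[0x1d]=0x05, mem[0x16]=0xa3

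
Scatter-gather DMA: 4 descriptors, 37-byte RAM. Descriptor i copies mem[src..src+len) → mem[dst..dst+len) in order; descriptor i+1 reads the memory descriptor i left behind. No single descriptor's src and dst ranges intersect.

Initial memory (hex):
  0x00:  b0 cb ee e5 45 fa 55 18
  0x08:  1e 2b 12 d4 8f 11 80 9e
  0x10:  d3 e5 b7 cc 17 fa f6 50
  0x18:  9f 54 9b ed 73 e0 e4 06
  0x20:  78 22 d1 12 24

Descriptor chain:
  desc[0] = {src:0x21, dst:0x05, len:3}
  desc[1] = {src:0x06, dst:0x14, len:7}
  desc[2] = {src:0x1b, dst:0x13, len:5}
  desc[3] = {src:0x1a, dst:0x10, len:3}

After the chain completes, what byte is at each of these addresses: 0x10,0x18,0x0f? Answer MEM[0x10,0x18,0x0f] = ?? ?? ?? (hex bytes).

D0: mem[0x05..0x07] <- [22 d1 12]
D1: mem[0x14..0x1a] <- [d1 12 1e 2b 12 d4 8f]
D2: mem[0x13..0x17] <- [ed 73 e0 e4 06]
D3: mem[0x10..0x12] <- [8f ed 73]
query mem[0x10]=0x8f, mem[0x18]=0x12, mem[0x0f]=0x9e

MEM[0x10,0x18,0x0f] = 8f 12 9e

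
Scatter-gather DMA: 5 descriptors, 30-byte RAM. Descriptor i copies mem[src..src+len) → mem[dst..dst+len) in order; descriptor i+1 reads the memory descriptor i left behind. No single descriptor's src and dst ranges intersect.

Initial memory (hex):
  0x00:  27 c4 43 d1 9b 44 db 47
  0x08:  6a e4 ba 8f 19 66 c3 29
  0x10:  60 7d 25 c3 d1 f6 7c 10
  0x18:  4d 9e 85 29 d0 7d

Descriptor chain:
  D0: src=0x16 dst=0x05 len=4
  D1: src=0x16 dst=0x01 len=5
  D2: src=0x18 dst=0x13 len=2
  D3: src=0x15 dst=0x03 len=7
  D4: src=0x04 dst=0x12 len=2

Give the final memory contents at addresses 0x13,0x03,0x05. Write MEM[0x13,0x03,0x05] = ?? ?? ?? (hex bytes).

MEM[0x13,0x03,0x05] = 10 f6 10

[0] 0x16->0x05 len=4 : 7c 10 4d 9e
[1] 0x16->0x01 len=5 : 7c 10 4d 9e 85
[2] 0x18->0x13 len=2 : 4d 9e
[3] 0x15->0x03 len=7 : f6 7c 10 4d 9e 85 29
[4] 0x04->0x12 len=2 : 7c 10
query mem[0x13]=0x10, mem[0x03]=0xf6, mem[0x05]=0x10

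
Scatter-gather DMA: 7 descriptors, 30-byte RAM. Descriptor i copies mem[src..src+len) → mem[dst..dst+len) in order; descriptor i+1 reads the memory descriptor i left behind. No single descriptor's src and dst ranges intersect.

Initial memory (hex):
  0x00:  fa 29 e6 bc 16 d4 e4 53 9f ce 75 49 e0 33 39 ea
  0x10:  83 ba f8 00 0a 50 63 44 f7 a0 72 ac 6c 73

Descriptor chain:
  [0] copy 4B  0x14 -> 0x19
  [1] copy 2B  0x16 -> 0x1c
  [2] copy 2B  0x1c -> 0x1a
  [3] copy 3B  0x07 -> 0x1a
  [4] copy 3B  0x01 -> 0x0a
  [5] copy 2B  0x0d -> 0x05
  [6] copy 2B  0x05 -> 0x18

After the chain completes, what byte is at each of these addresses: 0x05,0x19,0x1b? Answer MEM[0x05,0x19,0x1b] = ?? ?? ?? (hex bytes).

  after D0: wrote 4B at 0x19 = 0a506344
  after D1: wrote 2B at 0x1c = 6344
  after D2: wrote 2B at 0x1a = 6344
  after D3: wrote 3B at 0x1a = 539fce
  after D4: wrote 3B at 0x0a = 29e6bc
  after D5: wrote 2B at 0x05 = 3339
  after D6: wrote 2B at 0x18 = 3339
query mem[0x05]=0x33, mem[0x19]=0x39, mem[0x1b]=0x9f

MEM[0x05,0x19,0x1b] = 33 39 9f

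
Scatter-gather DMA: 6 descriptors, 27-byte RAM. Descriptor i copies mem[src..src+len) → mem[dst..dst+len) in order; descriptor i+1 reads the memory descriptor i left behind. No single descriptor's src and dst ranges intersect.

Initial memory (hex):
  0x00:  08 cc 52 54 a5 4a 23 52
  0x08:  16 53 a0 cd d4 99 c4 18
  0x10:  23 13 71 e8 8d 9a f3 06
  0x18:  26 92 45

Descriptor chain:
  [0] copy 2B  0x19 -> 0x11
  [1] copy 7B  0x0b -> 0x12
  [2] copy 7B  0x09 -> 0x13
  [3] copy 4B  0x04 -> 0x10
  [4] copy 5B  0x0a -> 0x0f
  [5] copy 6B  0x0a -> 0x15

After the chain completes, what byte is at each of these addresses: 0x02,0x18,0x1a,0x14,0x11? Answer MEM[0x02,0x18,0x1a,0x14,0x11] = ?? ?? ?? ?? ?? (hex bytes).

MEM[0x02,0x18,0x1a,0x14,0x11] = 52 99 a0 a0 d4

  after D0: wrote 2B at 0x11 = 9245
  after D1: wrote 7B at 0x12 = cdd499c4182392
  after D2: wrote 7B at 0x13 = 53a0cdd499c418
  after D3: wrote 4B at 0x10 = a54a2352
  after D4: wrote 5B at 0x0f = a0cdd499c4
  after D5: wrote 6B at 0x15 = a0cdd499c4a0
query mem[0x02]=0x52, mem[0x18]=0x99, mem[0x1a]=0xa0, mem[0x14]=0xa0, mem[0x11]=0xd4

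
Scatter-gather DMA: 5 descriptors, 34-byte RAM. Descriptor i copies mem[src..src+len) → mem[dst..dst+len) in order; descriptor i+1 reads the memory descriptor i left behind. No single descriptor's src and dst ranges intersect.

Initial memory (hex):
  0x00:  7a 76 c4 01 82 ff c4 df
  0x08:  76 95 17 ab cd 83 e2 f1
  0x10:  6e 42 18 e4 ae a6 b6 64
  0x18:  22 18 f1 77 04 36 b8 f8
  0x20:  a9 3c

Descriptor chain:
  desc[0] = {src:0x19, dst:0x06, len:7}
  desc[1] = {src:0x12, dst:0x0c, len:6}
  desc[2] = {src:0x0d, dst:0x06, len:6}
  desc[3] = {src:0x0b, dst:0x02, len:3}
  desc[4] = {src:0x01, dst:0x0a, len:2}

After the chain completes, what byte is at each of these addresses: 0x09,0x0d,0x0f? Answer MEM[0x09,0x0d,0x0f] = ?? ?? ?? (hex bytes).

[0] 0x19->0x06 len=7 : 18 f1 77 04 36 b8 f8
[1] 0x12->0x0c len=6 : 18 e4 ae a6 b6 64
[2] 0x0d->0x06 len=6 : e4 ae a6 b6 64 18
[3] 0x0b->0x02 len=3 : 18 18 e4
[4] 0x01->0x0a len=2 : 76 18
query mem[0x09]=0xb6, mem[0x0d]=0xe4, mem[0x0f]=0xa6

MEM[0x09,0x0d,0x0f] = b6 e4 a6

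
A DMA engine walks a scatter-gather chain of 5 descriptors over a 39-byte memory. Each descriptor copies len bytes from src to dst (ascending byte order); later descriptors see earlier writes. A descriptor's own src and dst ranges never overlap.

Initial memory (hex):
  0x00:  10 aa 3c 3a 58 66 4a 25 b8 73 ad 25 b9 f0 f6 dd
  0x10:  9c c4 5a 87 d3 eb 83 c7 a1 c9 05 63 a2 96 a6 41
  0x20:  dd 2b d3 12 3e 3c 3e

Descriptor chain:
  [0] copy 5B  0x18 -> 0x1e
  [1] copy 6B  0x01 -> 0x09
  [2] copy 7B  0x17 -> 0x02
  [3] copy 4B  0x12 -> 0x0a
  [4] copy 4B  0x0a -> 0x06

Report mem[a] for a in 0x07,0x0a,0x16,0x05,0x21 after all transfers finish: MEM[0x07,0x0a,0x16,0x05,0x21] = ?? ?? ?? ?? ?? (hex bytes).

#0 dst[0x1e+5] := {0xa1,0xc9,0x05,0x63,0xa2}
#1 dst[0x09+6] := {0xaa,0x3c,0x3a,0x58,0x66,0x4a}
#2 dst[0x02+7] := {0xc7,0xa1,0xc9,0x05,0x63,0xa2,0x96}
#3 dst[0x0a+4] := {0x5a,0x87,0xd3,0xeb}
#4 dst[0x06+4] := {0x5a,0x87,0xd3,0xeb}
query mem[0x07]=0x87, mem[0x0a]=0x5a, mem[0x16]=0x83, mem[0x05]=0x05, mem[0x21]=0x63

MEM[0x07,0x0a,0x16,0x05,0x21] = 87 5a 83 05 63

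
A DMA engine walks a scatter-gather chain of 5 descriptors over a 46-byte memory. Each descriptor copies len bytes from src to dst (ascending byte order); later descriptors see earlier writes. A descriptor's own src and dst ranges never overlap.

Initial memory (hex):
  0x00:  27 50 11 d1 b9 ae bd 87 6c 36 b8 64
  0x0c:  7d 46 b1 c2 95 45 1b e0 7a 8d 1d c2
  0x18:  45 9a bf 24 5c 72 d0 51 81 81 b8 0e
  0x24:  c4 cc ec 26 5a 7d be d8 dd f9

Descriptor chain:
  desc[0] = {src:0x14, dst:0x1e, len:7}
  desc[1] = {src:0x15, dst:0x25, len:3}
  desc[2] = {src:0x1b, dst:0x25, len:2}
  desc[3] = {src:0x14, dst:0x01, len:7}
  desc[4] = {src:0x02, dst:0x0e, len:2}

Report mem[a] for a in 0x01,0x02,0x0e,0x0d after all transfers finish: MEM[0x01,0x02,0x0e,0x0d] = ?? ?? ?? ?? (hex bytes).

MEM[0x01,0x02,0x0e,0x0d] = 7a 8d 8d 46

  after D0: wrote 7B at 0x1e = 7a8d1dc2459abf
  after D1: wrote 3B at 0x25 = 8d1dc2
  after D2: wrote 2B at 0x25 = 245c
  after D3: wrote 7B at 0x01 = 7a8d1dc2459abf
  after D4: wrote 2B at 0x0e = 8d1d
query mem[0x01]=0x7a, mem[0x02]=0x8d, mem[0x0e]=0x8d, mem[0x0d]=0x46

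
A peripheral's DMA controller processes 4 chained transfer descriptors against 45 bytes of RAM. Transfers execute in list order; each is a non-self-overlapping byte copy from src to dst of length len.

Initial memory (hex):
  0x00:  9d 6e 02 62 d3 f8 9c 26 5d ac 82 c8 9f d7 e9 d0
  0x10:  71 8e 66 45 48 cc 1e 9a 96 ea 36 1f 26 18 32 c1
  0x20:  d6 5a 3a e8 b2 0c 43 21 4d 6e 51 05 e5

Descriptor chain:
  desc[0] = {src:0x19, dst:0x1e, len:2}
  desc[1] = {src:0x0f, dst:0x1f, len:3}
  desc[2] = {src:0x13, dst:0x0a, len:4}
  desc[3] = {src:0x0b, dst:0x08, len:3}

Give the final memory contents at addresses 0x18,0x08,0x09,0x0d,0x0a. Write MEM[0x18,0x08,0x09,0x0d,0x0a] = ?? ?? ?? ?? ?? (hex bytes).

#0 dst[0x1e+2] := {0xea,0x36}
#1 dst[0x1f+3] := {0xd0,0x71,0x8e}
#2 dst[0x0a+4] := {0x45,0x48,0xcc,0x1e}
#3 dst[0x08+3] := {0x48,0xcc,0x1e}
query mem[0x18]=0x96, mem[0x08]=0x48, mem[0x09]=0xcc, mem[0x0d]=0x1e, mem[0x0a]=0x1e

MEM[0x18,0x08,0x09,0x0d,0x0a] = 96 48 cc 1e 1e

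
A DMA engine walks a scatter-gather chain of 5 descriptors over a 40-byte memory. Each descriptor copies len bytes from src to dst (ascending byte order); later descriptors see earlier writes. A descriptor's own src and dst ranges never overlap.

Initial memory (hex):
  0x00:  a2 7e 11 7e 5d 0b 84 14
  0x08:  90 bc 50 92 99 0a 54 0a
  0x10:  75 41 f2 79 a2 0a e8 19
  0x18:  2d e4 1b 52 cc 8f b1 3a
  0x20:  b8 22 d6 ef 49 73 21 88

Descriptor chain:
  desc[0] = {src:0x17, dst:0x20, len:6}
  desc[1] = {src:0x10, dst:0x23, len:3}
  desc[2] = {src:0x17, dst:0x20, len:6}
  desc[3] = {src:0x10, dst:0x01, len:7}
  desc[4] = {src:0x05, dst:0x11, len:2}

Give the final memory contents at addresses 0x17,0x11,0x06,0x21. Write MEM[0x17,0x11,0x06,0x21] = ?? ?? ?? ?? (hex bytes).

D0: mem[0x20..0x25] <- [19 2d e4 1b 52 cc]
D1: mem[0x23..0x25] <- [75 41 f2]
D2: mem[0x20..0x25] <- [19 2d e4 1b 52 cc]
D3: mem[0x01..0x07] <- [75 41 f2 79 a2 0a e8]
D4: mem[0x11..0x12] <- [a2 0a]
query mem[0x17]=0x19, mem[0x11]=0xa2, mem[0x06]=0x0a, mem[0x21]=0x2d

MEM[0x17,0x11,0x06,0x21] = 19 a2 0a 2d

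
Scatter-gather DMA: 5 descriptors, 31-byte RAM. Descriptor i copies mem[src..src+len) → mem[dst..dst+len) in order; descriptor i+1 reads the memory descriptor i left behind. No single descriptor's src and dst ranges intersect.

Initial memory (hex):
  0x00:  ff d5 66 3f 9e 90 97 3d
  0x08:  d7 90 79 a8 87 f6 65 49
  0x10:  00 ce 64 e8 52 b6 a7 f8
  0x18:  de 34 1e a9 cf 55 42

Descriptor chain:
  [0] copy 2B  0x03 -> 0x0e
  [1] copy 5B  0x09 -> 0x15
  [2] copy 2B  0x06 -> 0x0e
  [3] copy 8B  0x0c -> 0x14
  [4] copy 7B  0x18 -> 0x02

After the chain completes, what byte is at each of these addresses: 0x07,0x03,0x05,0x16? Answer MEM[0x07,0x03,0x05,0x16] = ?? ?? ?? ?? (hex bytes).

MEM[0x07,0x03,0x05,0x16] = 55 ce e8 97

  after D0: wrote 2B at 0x0e = 3f9e
  after D1: wrote 5B at 0x15 = 9079a887f6
  after D2: wrote 2B at 0x0e = 973d
  after D3: wrote 8B at 0x14 = 87f6973d00ce64e8
  after D4: wrote 7B at 0x02 = 00ce64e8cf5542
query mem[0x07]=0x55, mem[0x03]=0xce, mem[0x05]=0xe8, mem[0x16]=0x97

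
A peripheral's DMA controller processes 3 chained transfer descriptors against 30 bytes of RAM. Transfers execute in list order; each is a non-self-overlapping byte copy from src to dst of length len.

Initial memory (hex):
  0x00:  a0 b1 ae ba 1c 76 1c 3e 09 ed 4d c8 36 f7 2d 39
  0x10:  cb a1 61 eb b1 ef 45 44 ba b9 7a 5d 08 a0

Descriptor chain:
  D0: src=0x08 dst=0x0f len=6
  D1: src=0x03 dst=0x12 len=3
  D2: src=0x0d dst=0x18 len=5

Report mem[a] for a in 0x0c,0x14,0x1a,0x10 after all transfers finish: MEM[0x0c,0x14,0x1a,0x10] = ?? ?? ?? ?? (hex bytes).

  after D0: wrote 6B at 0x0f = 09ed4dc836f7
  after D1: wrote 3B at 0x12 = ba1c76
  after D2: wrote 5B at 0x18 = f72d09ed4d
query mem[0x0c]=0x36, mem[0x14]=0x76, mem[0x1a]=0x09, mem[0x10]=0xed

MEM[0x0c,0x14,0x1a,0x10] = 36 76 09 ed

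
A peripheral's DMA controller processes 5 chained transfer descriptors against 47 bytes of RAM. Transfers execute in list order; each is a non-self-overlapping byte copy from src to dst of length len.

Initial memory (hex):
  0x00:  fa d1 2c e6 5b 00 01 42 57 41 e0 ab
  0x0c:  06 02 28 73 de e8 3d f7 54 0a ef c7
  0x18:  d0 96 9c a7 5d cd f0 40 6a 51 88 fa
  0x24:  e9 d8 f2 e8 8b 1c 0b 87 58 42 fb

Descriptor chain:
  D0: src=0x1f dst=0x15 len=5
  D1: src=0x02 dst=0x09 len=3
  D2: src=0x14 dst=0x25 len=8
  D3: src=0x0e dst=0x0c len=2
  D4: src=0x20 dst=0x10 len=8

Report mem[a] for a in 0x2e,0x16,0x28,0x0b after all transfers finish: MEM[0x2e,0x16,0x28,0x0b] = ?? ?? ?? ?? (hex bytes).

[0] 0x1f->0x15 len=5 : 40 6a 51 88 fa
[1] 0x02->0x09 len=3 : 2c e6 5b
[2] 0x14->0x25 len=8 : 54 40 6a 51 88 fa 9c a7
[3] 0x0e->0x0c len=2 : 28 73
[4] 0x20->0x10 len=8 : 6a 51 88 fa e9 54 40 6a
query mem[0x2e]=0xfb, mem[0x16]=0x40, mem[0x28]=0x51, mem[0x0b]=0x5b

MEM[0x2e,0x16,0x28,0x0b] = fb 40 51 5b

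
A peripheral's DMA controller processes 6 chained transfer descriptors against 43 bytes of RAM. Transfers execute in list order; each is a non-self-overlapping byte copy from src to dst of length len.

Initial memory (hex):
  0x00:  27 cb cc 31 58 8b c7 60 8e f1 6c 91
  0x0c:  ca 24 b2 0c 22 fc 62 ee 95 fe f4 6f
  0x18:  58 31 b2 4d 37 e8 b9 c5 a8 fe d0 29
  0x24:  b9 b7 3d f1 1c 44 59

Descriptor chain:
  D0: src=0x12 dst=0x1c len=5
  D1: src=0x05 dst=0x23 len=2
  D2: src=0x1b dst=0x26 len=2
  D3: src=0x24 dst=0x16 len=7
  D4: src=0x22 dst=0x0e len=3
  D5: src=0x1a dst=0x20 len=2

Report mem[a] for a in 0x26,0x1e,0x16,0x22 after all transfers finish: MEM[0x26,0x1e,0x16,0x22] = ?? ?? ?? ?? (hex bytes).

MEM[0x26,0x1e,0x16,0x22] = 4d 95 c7 d0

#0 dst[0x1c+5] := {0x62,0xee,0x95,0xfe,0xf4}
#1 dst[0x23+2] := {0x8b,0xc7}
#2 dst[0x26+2] := {0x4d,0x62}
#3 dst[0x16+7] := {0xc7,0xb7,0x4d,0x62,0x1c,0x44,0x59}
#4 dst[0x0e+3] := {0xd0,0x8b,0xc7}
#5 dst[0x20+2] := {0x1c,0x44}
query mem[0x26]=0x4d, mem[0x1e]=0x95, mem[0x16]=0xc7, mem[0x22]=0xd0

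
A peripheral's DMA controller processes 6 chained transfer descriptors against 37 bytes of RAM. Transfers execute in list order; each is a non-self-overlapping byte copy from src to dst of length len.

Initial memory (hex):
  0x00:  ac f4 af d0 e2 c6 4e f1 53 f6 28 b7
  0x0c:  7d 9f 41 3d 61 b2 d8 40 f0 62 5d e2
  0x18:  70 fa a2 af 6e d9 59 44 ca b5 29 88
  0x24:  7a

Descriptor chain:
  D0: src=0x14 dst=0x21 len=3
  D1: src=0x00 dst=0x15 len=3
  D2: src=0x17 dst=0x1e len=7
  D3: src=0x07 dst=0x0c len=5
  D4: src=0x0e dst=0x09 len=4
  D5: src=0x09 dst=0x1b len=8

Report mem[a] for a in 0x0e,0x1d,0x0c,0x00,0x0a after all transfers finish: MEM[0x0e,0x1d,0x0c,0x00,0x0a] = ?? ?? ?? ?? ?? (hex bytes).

#0 dst[0x21+3] := {0xf0,0x62,0x5d}
#1 dst[0x15+3] := {0xac,0xf4,0xaf}
#2 dst[0x1e+7] := {0xaf,0x70,0xfa,0xa2,0xaf,0x6e,0xd9}
#3 dst[0x0c+5] := {0xf1,0x53,0xf6,0x28,0xb7}
#4 dst[0x09+4] := {0xf6,0x28,0xb7,0xb2}
#5 dst[0x1b+8] := {0xf6,0x28,0xb7,0xb2,0x53,0xf6,0x28,0xb7}
query mem[0x0e]=0xf6, mem[0x1d]=0xb7, mem[0x0c]=0xb2, mem[0x00]=0xac, mem[0x0a]=0x28

MEM[0x0e,0x1d,0x0c,0x00,0x0a] = f6 b7 b2 ac 28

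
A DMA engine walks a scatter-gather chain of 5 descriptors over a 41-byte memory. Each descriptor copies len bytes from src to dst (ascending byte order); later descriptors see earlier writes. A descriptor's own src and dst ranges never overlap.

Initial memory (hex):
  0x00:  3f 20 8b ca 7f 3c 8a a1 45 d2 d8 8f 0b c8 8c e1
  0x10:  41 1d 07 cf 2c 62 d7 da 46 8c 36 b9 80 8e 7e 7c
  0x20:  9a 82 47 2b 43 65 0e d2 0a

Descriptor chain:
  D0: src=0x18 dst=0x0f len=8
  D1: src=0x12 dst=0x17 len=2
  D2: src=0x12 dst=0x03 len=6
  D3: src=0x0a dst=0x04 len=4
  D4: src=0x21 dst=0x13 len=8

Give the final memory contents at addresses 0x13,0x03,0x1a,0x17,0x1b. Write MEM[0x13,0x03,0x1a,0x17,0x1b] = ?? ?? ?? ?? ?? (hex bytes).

MEM[0x13,0x03,0x1a,0x17,0x1b] = 82 b9 0a 65 b9

  after D0: wrote 8B at 0x0f = 468c36b9808e7e7c
  after D1: wrote 2B at 0x17 = b980
  after D2: wrote 6B at 0x03 = b9808e7e7cb9
  after D3: wrote 4B at 0x04 = d88f0bc8
  after D4: wrote 8B at 0x13 = 82472b43650ed20a
query mem[0x13]=0x82, mem[0x03]=0xb9, mem[0x1a]=0x0a, mem[0x17]=0x65, mem[0x1b]=0xb9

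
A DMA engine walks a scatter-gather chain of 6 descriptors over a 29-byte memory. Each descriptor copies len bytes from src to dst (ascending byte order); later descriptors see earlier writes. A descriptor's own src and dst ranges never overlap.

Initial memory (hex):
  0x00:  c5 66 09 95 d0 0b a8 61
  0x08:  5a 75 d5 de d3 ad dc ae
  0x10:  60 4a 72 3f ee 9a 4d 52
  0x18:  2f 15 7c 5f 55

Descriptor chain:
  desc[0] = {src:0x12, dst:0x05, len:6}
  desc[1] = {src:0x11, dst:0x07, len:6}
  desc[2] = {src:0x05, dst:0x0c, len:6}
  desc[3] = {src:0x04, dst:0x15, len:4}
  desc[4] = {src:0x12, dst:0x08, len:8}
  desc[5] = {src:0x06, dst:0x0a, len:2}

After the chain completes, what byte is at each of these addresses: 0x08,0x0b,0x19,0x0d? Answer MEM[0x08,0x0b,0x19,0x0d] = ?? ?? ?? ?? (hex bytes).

MEM[0x08,0x0b,0x19,0x0d] = 72 4a 15 3f

[0] 0x12->0x05 len=6 : 72 3f ee 9a 4d 52
[1] 0x11->0x07 len=6 : 4a 72 3f ee 9a 4d
[2] 0x05->0x0c len=6 : 72 3f 4a 72 3f ee
[3] 0x04->0x15 len=4 : d0 72 3f 4a
[4] 0x12->0x08 len=8 : 72 3f ee d0 72 3f 4a 15
[5] 0x06->0x0a len=2 : 3f 4a
query mem[0x08]=0x72, mem[0x0b]=0x4a, mem[0x19]=0x15, mem[0x0d]=0x3f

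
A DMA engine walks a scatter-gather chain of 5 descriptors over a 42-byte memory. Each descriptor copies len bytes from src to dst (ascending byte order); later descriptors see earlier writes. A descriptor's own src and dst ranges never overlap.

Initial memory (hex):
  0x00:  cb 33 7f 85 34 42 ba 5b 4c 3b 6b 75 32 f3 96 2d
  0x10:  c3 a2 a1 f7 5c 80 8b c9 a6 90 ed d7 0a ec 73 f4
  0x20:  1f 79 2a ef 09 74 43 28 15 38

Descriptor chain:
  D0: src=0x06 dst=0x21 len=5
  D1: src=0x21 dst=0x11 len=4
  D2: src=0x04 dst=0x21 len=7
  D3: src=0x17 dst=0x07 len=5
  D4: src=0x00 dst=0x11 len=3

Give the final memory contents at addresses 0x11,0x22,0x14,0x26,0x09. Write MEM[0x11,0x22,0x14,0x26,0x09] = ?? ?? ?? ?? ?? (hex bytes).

[0] 0x06->0x21 len=5 : ba 5b 4c 3b 6b
[1] 0x21->0x11 len=4 : ba 5b 4c 3b
[2] 0x04->0x21 len=7 : 34 42 ba 5b 4c 3b 6b
[3] 0x17->0x07 len=5 : c9 a6 90 ed d7
[4] 0x00->0x11 len=3 : cb 33 7f
query mem[0x11]=0xcb, mem[0x22]=0x42, mem[0x14]=0x3b, mem[0x26]=0x3b, mem[0x09]=0x90

MEM[0x11,0x22,0x14,0x26,0x09] = cb 42 3b 3b 90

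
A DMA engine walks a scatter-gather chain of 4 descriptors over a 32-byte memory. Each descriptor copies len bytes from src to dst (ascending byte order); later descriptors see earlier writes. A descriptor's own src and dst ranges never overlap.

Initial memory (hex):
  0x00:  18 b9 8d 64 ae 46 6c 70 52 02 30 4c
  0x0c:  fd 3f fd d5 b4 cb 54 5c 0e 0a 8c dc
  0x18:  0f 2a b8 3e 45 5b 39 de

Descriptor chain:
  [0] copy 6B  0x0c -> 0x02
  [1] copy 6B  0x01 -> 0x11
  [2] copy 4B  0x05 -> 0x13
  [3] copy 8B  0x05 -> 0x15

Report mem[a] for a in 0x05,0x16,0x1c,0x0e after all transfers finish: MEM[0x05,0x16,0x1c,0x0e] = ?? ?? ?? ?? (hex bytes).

MEM[0x05,0x16,0x1c,0x0e] = d5 b4 fd fd

[0] 0x0c->0x02 len=6 : fd 3f fd d5 b4 cb
[1] 0x01->0x11 len=6 : b9 fd 3f fd d5 b4
[2] 0x05->0x13 len=4 : d5 b4 cb 52
[3] 0x05->0x15 len=8 : d5 b4 cb 52 02 30 4c fd
query mem[0x05]=0xd5, mem[0x16]=0xb4, mem[0x1c]=0xfd, mem[0x0e]=0xfd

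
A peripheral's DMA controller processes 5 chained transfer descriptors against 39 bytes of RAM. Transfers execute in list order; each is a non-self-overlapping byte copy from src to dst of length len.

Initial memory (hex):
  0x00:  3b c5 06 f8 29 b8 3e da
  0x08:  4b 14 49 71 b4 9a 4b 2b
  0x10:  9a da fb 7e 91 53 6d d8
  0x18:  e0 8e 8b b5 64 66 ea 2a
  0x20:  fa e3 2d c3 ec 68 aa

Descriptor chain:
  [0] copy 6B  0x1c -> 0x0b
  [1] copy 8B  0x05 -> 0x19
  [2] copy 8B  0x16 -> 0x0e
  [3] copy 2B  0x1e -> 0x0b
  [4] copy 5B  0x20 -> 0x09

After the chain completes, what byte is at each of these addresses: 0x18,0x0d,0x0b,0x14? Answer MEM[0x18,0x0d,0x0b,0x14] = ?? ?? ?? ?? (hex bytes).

[0] 0x1c->0x0b len=6 : 64 66 ea 2a fa e3
[1] 0x05->0x19 len=8 : b8 3e da 4b 14 49 64 66
[2] 0x16->0x0e len=8 : 6d d8 e0 b8 3e da 4b 14
[3] 0x1e->0x0b len=2 : 49 64
[4] 0x20->0x09 len=5 : 66 e3 2d c3 ec
query mem[0x18]=0xe0, mem[0x0d]=0xec, mem[0x0b]=0x2d, mem[0x14]=0x4b

MEM[0x18,0x0d,0x0b,0x14] = e0 ec 2d 4b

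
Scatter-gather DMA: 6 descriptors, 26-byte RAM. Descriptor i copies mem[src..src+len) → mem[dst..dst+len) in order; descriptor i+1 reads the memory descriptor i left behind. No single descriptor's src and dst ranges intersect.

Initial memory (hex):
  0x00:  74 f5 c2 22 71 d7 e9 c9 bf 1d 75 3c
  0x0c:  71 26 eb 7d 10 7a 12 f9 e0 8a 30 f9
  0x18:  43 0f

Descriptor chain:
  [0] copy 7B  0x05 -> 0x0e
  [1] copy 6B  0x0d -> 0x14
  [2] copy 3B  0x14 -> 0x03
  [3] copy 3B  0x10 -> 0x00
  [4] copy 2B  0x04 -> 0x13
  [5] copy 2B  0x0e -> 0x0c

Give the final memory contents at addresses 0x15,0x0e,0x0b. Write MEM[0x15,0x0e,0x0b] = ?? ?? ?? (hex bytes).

MEM[0x15,0x0e,0x0b] = d7 d7 3c

D0: mem[0x0e..0x14] <- [d7 e9 c9 bf 1d 75 3c]
D1: mem[0x14..0x19] <- [26 d7 e9 c9 bf 1d]
D2: mem[0x03..0x05] <- [26 d7 e9]
D3: mem[0x00..0x02] <- [c9 bf 1d]
D4: mem[0x13..0x14] <- [d7 e9]
D5: mem[0x0c..0x0d] <- [d7 e9]
query mem[0x15]=0xd7, mem[0x0e]=0xd7, mem[0x0b]=0x3c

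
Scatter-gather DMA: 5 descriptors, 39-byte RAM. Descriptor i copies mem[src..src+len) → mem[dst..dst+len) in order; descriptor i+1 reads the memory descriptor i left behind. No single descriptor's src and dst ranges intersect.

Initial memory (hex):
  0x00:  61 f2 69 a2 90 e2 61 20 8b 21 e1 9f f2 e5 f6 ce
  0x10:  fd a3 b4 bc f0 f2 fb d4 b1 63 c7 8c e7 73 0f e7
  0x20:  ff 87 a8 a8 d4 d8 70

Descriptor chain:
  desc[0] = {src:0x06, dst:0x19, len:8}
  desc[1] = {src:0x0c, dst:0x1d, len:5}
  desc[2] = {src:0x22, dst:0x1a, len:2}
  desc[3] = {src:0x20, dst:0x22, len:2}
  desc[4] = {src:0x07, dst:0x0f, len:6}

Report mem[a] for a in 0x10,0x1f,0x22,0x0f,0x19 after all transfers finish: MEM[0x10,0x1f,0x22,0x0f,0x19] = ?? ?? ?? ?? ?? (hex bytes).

  after D0: wrote 8B at 0x19 = 61208b21e19ff2e5
  after D1: wrote 5B at 0x1d = f2e5f6cefd
  after D2: wrote 2B at 0x1a = a8a8
  after D3: wrote 2B at 0x22 = cefd
  after D4: wrote 6B at 0x0f = 208b21e19ff2
query mem[0x10]=0x8b, mem[0x1f]=0xf6, mem[0x22]=0xce, mem[0x0f]=0x20, mem[0x19]=0x61

MEM[0x10,0x1f,0x22,0x0f,0x19] = 8b f6 ce 20 61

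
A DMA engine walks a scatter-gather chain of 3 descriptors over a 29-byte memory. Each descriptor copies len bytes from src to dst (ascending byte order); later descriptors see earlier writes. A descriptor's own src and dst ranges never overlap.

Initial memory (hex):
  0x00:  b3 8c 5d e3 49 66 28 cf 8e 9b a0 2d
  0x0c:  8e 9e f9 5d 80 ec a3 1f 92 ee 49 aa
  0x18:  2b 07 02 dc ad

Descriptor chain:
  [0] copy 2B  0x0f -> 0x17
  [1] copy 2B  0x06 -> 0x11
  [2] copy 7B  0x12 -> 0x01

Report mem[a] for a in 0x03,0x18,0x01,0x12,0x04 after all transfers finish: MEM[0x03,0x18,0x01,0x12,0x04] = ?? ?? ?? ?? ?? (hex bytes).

#0 dst[0x17+2] := {0x5d,0x80}
#1 dst[0x11+2] := {0x28,0xcf}
#2 dst[0x01+7] := {0xcf,0x1f,0x92,0xee,0x49,0x5d,0x80}
query mem[0x03]=0x92, mem[0x18]=0x80, mem[0x01]=0xcf, mem[0x12]=0xcf, mem[0x04]=0xee

MEM[0x03,0x18,0x01,0x12,0x04] = 92 80 cf cf ee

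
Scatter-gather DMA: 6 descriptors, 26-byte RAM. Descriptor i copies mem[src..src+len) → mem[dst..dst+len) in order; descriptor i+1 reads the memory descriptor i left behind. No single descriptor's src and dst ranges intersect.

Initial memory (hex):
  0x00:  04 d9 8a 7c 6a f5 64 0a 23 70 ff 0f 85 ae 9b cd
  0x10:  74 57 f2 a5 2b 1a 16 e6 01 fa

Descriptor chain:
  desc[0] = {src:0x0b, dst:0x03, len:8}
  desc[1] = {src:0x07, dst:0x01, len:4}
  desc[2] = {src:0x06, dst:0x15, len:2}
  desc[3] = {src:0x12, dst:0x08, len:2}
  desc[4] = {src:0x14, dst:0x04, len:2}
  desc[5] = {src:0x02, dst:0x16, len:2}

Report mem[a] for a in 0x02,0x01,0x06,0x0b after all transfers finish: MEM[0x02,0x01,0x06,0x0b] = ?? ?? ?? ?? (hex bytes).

#0 dst[0x03+8] := {0x0f,0x85,0xae,0x9b,0xcd,0x74,0x57,0xf2}
#1 dst[0x01+4] := {0xcd,0x74,0x57,0xf2}
#2 dst[0x15+2] := {0x9b,0xcd}
#3 dst[0x08+2] := {0xf2,0xa5}
#4 dst[0x04+2] := {0x2b,0x9b}
#5 dst[0x16+2] := {0x74,0x57}
query mem[0x02]=0x74, mem[0x01]=0xcd, mem[0x06]=0x9b, mem[0x0b]=0x0f

MEM[0x02,0x01,0x06,0x0b] = 74 cd 9b 0f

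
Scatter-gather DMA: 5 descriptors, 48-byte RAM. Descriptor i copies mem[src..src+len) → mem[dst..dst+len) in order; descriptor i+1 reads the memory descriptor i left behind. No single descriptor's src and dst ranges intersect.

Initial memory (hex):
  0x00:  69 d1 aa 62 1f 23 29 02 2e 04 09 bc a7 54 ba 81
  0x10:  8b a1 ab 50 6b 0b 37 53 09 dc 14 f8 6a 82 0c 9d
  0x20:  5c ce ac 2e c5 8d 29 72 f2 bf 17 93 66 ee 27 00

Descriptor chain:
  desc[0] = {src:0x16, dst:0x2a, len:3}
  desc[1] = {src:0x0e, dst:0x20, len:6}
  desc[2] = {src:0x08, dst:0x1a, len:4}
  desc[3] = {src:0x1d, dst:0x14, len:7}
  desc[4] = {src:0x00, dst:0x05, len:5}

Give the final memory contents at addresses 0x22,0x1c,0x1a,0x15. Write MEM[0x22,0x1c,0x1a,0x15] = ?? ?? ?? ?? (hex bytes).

[0] 0x16->0x2a len=3 : 37 53 09
[1] 0x0e->0x20 len=6 : ba 81 8b a1 ab 50
[2] 0x08->0x1a len=4 : 2e 04 09 bc
[3] 0x1d->0x14 len=7 : bc 0c 9d ba 81 8b a1
[4] 0x00->0x05 len=5 : 69 d1 aa 62 1f
query mem[0x22]=0x8b, mem[0x1c]=0x09, mem[0x1a]=0xa1, mem[0x15]=0x0c

MEM[0x22,0x1c,0x1a,0x15] = 8b 09 a1 0c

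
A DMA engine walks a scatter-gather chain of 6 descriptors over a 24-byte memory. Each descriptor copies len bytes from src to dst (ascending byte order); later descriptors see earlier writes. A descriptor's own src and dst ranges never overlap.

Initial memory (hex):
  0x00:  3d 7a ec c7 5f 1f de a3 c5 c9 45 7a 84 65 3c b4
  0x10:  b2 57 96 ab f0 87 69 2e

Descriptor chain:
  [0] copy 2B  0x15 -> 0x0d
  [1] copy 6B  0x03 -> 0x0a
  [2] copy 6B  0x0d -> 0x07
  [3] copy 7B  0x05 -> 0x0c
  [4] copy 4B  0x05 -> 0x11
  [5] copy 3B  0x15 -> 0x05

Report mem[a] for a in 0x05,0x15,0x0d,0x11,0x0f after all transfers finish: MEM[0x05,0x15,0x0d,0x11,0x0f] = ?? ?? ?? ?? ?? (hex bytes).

D0: mem[0x0d..0x0e] <- [87 69]
D1: mem[0x0a..0x0f] <- [c7 5f 1f de a3 c5]
D2: mem[0x07..0x0c] <- [de a3 c5 b2 57 96]
D3: mem[0x0c..0x12] <- [1f de de a3 c5 b2 57]
D4: mem[0x11..0x14] <- [1f de de a3]
D5: mem[0x05..0x07] <- [87 69 2e]
query mem[0x05]=0x87, mem[0x15]=0x87, mem[0x0d]=0xde, mem[0x11]=0x1f, mem[0x0f]=0xa3

MEM[0x05,0x15,0x0d,0x11,0x0f] = 87 87 de 1f a3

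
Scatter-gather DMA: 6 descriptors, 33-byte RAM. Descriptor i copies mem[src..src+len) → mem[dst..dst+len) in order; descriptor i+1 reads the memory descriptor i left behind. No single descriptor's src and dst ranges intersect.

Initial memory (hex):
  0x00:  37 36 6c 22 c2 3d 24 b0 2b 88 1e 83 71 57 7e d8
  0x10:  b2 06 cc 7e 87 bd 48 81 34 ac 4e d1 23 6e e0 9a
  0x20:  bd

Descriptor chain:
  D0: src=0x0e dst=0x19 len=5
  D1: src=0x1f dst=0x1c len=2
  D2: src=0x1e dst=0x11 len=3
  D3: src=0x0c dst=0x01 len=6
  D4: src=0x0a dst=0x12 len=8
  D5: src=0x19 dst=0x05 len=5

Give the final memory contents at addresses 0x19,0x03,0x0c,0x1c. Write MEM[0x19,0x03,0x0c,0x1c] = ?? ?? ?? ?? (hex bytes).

MEM[0x19,0x03,0x0c,0x1c] = e0 7e 71 9a

[0] 0x0e->0x19 len=5 : 7e d8 b2 06 cc
[1] 0x1f->0x1c len=2 : 9a bd
[2] 0x1e->0x11 len=3 : e0 9a bd
[3] 0x0c->0x01 len=6 : 71 57 7e d8 b2 e0
[4] 0x0a->0x12 len=8 : 1e 83 71 57 7e d8 b2 e0
[5] 0x19->0x05 len=5 : e0 d8 b2 9a bd
query mem[0x19]=0xe0, mem[0x03]=0x7e, mem[0x0c]=0x71, mem[0x1c]=0x9a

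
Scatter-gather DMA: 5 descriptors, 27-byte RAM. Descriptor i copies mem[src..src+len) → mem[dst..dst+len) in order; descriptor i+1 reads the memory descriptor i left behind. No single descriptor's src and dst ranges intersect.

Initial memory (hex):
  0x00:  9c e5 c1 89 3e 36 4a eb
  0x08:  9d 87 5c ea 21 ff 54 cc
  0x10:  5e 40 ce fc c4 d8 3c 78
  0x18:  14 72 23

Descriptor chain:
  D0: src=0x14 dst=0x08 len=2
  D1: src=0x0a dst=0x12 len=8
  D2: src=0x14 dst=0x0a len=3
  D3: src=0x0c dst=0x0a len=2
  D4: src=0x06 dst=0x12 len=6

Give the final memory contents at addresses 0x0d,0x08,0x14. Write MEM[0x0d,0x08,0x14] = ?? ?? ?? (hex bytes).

MEM[0x0d,0x08,0x14] = ff c4 c4

#0 dst[0x08+2] := {0xc4,0xd8}
#1 dst[0x12+8] := {0x5c,0xea,0x21,0xff,0x54,0xcc,0x5e,0x40}
#2 dst[0x0a+3] := {0x21,0xff,0x54}
#3 dst[0x0a+2] := {0x54,0xff}
#4 dst[0x12+6] := {0x4a,0xeb,0xc4,0xd8,0x54,0xff}
query mem[0x0d]=0xff, mem[0x08]=0xc4, mem[0x14]=0xc4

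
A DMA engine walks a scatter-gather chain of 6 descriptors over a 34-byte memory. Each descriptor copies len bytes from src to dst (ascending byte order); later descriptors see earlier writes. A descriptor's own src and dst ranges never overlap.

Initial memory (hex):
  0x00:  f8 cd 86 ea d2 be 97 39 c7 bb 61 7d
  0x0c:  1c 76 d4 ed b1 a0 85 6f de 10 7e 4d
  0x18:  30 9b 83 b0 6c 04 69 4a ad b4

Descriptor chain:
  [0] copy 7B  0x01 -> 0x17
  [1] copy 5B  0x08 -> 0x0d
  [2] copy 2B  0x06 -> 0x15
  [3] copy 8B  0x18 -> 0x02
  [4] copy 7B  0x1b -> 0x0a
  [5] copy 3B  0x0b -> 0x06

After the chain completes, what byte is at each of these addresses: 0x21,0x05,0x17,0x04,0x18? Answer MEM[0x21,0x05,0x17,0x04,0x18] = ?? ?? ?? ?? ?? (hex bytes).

  after D0: wrote 7B at 0x17 = cd86ead2be9739
  after D1: wrote 5B at 0x0d = c7bb617d1c
  after D2: wrote 2B at 0x15 = 9739
  after D3: wrote 8B at 0x02 = 86ead2be9739694a
  after D4: wrote 7B at 0x0a = be9739694aadb4
  after D5: wrote 3B at 0x06 = 973969
query mem[0x21]=0xb4, mem[0x05]=0xbe, mem[0x17]=0xcd, mem[0x04]=0xd2, mem[0x18]=0x86

MEM[0x21,0x05,0x17,0x04,0x18] = b4 be cd d2 86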